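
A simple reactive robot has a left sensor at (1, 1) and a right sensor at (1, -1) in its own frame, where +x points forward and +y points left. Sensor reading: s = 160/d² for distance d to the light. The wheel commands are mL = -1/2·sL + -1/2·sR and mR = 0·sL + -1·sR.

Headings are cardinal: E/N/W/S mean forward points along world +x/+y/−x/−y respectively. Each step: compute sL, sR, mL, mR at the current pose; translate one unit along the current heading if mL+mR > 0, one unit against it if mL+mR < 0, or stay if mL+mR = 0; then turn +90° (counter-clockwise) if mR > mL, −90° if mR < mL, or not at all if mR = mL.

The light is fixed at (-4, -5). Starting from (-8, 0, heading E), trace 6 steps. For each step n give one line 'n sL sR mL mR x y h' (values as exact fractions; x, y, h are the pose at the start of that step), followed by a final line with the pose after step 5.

0 32/9 32/5 -224/45 -32/5 -8 0 E
1 5 40/13 -105/26 -40/13 -9 0 S
2 32/13 160/41 -1696/533 -160/41 -9 1 E
3 16/5 80/37 -496/185 -80/37 -10 1 S
4 160/89 160/61 -12000/5429 -160/61 -10 2 E
5 20/9 8/5 -86/45 -8/5 -11 2 S
final -11 3 E

n=0: pose=(-8,0,E); sL=32/9, sR=32/5; mL=-224/45, mR=-32/5; mL+mR=-512/45 → advance -1; mR−mL=-64/45 → turn -1·90°
n=1: pose=(-9,0,S); sL=5, sR=40/13; mL=-105/26, mR=-40/13; mL+mR=-185/26 → advance -1; mR−mL=25/26 → turn +1·90°
n=2: pose=(-9,1,E); sL=32/13, sR=160/41; mL=-1696/533, mR=-160/41; mL+mR=-3776/533 → advance -1; mR−mL=-384/533 → turn -1·90°
n=3: pose=(-10,1,S); sL=16/5, sR=80/37; mL=-496/185, mR=-80/37; mL+mR=-896/185 → advance -1; mR−mL=96/185 → turn +1·90°
n=4: pose=(-10,2,E); sL=160/89, sR=160/61; mL=-12000/5429, mR=-160/61; mL+mR=-26240/5429 → advance -1; mR−mL=-2240/5429 → turn -1·90°
n=5: pose=(-11,2,S); sL=20/9, sR=8/5; mL=-86/45, mR=-8/5; mL+mR=-158/45 → advance -1; mR−mL=14/45 → turn +1·90°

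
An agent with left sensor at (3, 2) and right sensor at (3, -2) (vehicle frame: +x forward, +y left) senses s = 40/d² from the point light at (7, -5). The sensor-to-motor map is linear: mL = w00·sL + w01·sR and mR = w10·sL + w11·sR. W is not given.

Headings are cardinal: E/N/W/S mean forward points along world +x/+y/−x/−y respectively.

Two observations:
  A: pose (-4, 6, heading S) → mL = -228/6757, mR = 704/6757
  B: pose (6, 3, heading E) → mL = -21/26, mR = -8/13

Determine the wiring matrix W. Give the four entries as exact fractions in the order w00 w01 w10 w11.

1/2 -1 1 -1

obs A: pose=(-4,6,S) → sL=8/29, sR=40/233, mL=-228/6757, mR=704/6757
obs B: pose=(6,3,E) → sL=5/13, sR=1, mL=-21/26, mR=-8/13
sensor matrix S = [[8/29, 40/233], [5/13, 1]]; det S = 18432/87841
solve [mL_A; mL_B] = S·[w00; w01] and [mR_A; mR_B] = S·[w10; w11]:
  w00 = 1/2, w01 = -1, w10 = 1, w11 = -1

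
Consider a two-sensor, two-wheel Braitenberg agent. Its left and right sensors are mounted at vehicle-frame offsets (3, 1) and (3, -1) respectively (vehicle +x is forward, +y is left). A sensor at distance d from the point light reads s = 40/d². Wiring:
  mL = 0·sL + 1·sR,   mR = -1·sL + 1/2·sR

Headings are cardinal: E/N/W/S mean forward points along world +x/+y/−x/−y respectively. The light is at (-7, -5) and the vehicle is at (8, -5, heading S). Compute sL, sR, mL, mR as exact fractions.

8/53 8/41 8/41 -116/2173

left sensor world pos  = (9, -8); dL² = 265
right sensor world pos = (7, -8); dR² = 205
sL = 40/265 = 8/53
sR = 40/205 = 8/41
mL = 0·sL + 1·sR = 8/41
mR = -1·sL + 1/2·sR = -116/2173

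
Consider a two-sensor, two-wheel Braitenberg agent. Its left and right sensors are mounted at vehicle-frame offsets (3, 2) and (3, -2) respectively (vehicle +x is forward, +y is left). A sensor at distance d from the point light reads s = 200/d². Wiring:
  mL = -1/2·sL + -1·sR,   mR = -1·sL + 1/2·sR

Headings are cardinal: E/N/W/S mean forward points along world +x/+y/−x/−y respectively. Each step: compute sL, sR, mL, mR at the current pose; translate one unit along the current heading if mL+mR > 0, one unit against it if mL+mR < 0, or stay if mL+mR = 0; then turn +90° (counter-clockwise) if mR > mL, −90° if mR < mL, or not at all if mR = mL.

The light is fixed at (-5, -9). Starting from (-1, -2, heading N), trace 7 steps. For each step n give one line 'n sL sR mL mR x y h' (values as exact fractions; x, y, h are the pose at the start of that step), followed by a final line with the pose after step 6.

0 25/13 25/17 -1075/442 -525/442 -1 -2 N
1 200/17 40/13 -1980/221 -2260/221 -1 -3 W
2 20/9 20/13 -310/117 -170/117 0 -3 N
3 200/13 200/53 -7900/689 -9300/689 0 -4 W
4 5/2 25/16 -45/16 -55/32 1 -4 N
5 200/13 40/9 -1420/117 -1540/117 1 -5 W
6 100/37 20/13 -1390/481 -930/481 2 -5 N
final 2 -6 W

n=0: pose=(-1,-2,N); sL=25/13, sR=25/17; mL=-1075/442, mR=-525/442; mL+mR=-800/221 → advance -1; mR−mL=275/221 → turn +1·90°
n=1: pose=(-1,-3,W); sL=200/17, sR=40/13; mL=-1980/221, mR=-2260/221; mL+mR=-4240/221 → advance -1; mR−mL=-280/221 → turn -1·90°
n=2: pose=(0,-3,N); sL=20/9, sR=20/13; mL=-310/117, mR=-170/117; mL+mR=-160/39 → advance -1; mR−mL=140/117 → turn +1·90°
n=3: pose=(0,-4,W); sL=200/13, sR=200/53; mL=-7900/689, mR=-9300/689; mL+mR=-17200/689 → advance -1; mR−mL=-1400/689 → turn -1·90°
n=4: pose=(1,-4,N); sL=5/2, sR=25/16; mL=-45/16, mR=-55/32; mL+mR=-145/32 → advance -1; mR−mL=35/32 → turn +1·90°
n=5: pose=(1,-5,W); sL=200/13, sR=40/9; mL=-1420/117, mR=-1540/117; mL+mR=-2960/117 → advance -1; mR−mL=-40/39 → turn -1·90°
n=6: pose=(2,-5,N); sL=100/37, sR=20/13; mL=-1390/481, mR=-930/481; mL+mR=-2320/481 → advance -1; mR−mL=460/481 → turn +1·90°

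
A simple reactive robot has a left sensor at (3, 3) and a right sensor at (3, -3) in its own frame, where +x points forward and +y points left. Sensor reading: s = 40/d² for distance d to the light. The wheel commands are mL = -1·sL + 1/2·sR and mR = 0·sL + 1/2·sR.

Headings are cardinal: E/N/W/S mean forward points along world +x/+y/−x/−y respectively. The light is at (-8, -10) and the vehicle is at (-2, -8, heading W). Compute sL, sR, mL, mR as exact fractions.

4 20/17 -58/17 10/17

left sensor world pos  = (-5, -11); dL² = 10
right sensor world pos = (-5, -5); dR² = 34
sL = 40/10 = 4
sR = 40/34 = 20/17
mL = -1·sL + 1/2·sR = -58/17
mR = 0·sL + 1/2·sR = 10/17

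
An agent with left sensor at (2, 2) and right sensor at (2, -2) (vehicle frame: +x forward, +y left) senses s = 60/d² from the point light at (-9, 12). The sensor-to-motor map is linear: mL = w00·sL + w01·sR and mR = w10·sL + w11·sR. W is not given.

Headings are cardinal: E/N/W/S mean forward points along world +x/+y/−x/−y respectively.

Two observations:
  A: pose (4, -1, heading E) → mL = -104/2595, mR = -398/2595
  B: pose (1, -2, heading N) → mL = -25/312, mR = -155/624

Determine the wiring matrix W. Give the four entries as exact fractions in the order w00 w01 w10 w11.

-1 1 -1/2 -1/2

obs A: pose=(4,-1,E) → sL=30/173, sR=2/15, mL=-104/2595, mR=-398/2595
obs B: pose=(1,-2,N) → sL=15/52, sR=5/24, mL=-25/312, mR=-155/624
sensor matrix S = [[30/173, 2/15], [15/52, 5/24]]; det S = -21/8996
solve [mL_A; mL_B] = S·[w00; w01] and [mR_A; mR_B] = S·[w10; w11]:
  w00 = -1, w01 = 1, w10 = -1/2, w11 = -1/2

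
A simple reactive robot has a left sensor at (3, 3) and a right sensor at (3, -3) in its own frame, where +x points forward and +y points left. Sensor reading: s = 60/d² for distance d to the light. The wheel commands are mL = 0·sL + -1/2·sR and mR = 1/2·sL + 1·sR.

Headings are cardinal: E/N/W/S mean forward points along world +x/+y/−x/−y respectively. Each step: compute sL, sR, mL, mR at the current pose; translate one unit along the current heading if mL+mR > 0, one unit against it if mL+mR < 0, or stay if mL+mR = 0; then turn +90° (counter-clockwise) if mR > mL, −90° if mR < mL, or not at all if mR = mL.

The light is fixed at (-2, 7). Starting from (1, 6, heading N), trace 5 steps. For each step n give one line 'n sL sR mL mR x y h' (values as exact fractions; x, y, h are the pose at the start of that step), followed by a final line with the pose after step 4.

0 15 3/2 -3/4 9 1 6 N
1 20/3 20/3 -10/3 10 1 7 W
2 30/17 6 -3 117/17 0 7 S
3 60/29 60/41 -30/41 2970/1189 0 6 E
4 15 3/2 -3/4 9 1 6 N
final 1 7 W

n=0: pose=(1,6,N); sL=15, sR=3/2; mL=-3/4, mR=9; mL+mR=33/4 → advance +1; mR−mL=39/4 → turn +1·90°
n=1: pose=(1,7,W); sL=20/3, sR=20/3; mL=-10/3, mR=10; mL+mR=20/3 → advance +1; mR−mL=40/3 → turn +1·90°
n=2: pose=(0,7,S); sL=30/17, sR=6; mL=-3, mR=117/17; mL+mR=66/17 → advance +1; mR−mL=168/17 → turn +1·90°
n=3: pose=(0,6,E); sL=60/29, sR=60/41; mL=-30/41, mR=2970/1189; mL+mR=2100/1189 → advance +1; mR−mL=3840/1189 → turn +1·90°
n=4: pose=(1,6,N); sL=15, sR=3/2; mL=-3/4, mR=9; mL+mR=33/4 → advance +1; mR−mL=39/4 → turn +1·90°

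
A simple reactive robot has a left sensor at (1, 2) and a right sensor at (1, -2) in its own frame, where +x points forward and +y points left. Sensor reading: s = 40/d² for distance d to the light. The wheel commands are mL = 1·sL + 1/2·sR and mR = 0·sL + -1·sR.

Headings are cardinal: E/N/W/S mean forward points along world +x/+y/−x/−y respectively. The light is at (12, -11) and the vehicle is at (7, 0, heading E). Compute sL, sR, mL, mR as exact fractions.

left sensor world pos  = (8, 2); dL² = 185
right sensor world pos = (8, -2); dR² = 97
sL = 40/185 = 8/37
sR = 40/97 = 40/97
mL = 1·sL + 1/2·sR = 1516/3589
mR = 0·sL + -1·sR = -40/97

8/37 40/97 1516/3589 -40/97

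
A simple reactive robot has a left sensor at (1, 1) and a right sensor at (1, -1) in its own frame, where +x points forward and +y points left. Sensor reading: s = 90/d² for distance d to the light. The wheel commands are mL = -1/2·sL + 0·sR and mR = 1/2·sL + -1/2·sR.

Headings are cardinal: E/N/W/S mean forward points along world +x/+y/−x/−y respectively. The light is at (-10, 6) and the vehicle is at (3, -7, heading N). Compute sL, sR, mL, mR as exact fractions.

left sensor world pos  = (2, -6); dL² = 288
right sensor world pos = (4, -6); dR² = 340
sL = 90/288 = 5/16
sR = 90/340 = 9/34
mL = -1/2·sL + 0·sR = -5/32
mR = 1/2·sL + -1/2·sR = 13/544

5/16 9/34 -5/32 13/544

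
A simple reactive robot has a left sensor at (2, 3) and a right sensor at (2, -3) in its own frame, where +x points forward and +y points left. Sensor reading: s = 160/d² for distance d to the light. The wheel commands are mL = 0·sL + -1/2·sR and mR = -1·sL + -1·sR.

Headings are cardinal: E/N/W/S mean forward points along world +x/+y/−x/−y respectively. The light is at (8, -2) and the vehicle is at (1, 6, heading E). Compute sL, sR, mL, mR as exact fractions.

80/73 16/5 -8/5 -1568/365

left sensor world pos  = (3, 9); dL² = 146
right sensor world pos = (3, 3); dR² = 50
sL = 160/146 = 80/73
sR = 160/50 = 16/5
mL = 0·sL + -1/2·sR = -8/5
mR = -1·sL + -1·sR = -1568/365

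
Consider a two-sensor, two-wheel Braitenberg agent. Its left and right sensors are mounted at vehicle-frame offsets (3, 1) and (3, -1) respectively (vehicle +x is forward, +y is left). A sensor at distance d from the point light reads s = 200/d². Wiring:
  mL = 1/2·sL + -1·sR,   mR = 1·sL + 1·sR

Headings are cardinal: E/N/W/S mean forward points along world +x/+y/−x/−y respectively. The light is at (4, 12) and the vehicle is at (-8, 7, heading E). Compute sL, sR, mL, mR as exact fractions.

left sensor world pos  = (-5, 8); dL² = 97
right sensor world pos = (-5, 6); dR² = 117
sL = 200/97 = 200/97
sR = 200/117 = 200/117
mL = 1/2·sL + -1·sR = -7700/11349
mR = 1·sL + 1·sR = 42800/11349

200/97 200/117 -7700/11349 42800/11349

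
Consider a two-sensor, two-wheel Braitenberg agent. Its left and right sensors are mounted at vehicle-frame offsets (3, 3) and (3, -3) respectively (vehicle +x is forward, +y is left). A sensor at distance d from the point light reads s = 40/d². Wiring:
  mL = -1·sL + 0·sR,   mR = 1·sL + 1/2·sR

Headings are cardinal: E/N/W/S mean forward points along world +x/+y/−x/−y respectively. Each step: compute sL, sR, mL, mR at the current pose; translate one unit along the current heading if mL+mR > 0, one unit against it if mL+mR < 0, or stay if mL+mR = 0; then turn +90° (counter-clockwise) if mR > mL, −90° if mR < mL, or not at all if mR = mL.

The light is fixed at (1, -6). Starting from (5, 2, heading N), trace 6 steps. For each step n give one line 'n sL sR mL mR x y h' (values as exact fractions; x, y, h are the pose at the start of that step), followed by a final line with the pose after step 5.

n=0: pose=(5,2,N); sL=20/61, sR=4/17; mL=-20/61, mR=462/1037; mL+mR=2/17 → advance +1; mR−mL=802/1037 → turn +1·90°
n=1: pose=(5,3,W); sL=40/37, sR=8/29; mL=-40/37, mR=1308/1073; mL+mR=4/29 → advance +1; mR−mL=2468/1073 → turn +1·90°
n=2: pose=(4,3,S); sL=5/9, sR=10/9; mL=-5/9, mR=10/9; mL+mR=5/9 → advance +1; mR−mL=5/3 → turn +1·90°
n=3: pose=(4,2,E); sL=40/157, sR=40/61; mL=-40/157, mR=5580/9577; mL+mR=20/61 → advance +1; mR−mL=8020/9577 → turn +1·90°
n=4: pose=(5,2,N); sL=20/61, sR=4/17; mL=-20/61, mR=462/1037; mL+mR=2/17 → advance +1; mR−mL=802/1037 → turn +1·90°
n=5: pose=(5,3,W); sL=40/37, sR=8/29; mL=-40/37, mR=1308/1073; mL+mR=4/29 → advance +1; mR−mL=2468/1073 → turn +1·90°

0 20/61 4/17 -20/61 462/1037 5 2 N
1 40/37 8/29 -40/37 1308/1073 5 3 W
2 5/9 10/9 -5/9 10/9 4 3 S
3 40/157 40/61 -40/157 5580/9577 4 2 E
4 20/61 4/17 -20/61 462/1037 5 2 N
5 40/37 8/29 -40/37 1308/1073 5 3 W
final 4 3 S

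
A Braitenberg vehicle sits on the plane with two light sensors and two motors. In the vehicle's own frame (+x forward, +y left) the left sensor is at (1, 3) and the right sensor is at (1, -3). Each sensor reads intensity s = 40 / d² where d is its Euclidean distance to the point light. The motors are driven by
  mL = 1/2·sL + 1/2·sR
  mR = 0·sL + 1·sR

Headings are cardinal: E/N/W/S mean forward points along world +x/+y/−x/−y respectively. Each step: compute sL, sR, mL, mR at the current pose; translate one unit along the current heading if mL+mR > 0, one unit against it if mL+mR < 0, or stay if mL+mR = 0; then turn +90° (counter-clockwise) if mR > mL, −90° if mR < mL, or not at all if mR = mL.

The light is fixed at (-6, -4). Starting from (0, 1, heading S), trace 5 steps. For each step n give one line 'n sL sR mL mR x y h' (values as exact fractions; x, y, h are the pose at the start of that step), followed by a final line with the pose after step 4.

0 40/97 8/5 488/485 8/5 0 1 S
1 20/49 4/5 148/245 4/5 0 0 E
2 40/41 8/25 664/1025 8/25 1 0 N
3 5/16 10/17 245/544 10/17 1 1 E
4 40/61 40/157 4360/9577 40/157 2 1 N
final 2 2 E

n=0: pose=(0,1,S); sL=40/97, sR=8/5; mL=488/485, mR=8/5; mL+mR=1264/485 → advance +1; mR−mL=288/485 → turn +1·90°
n=1: pose=(0,0,E); sL=20/49, sR=4/5; mL=148/245, mR=4/5; mL+mR=344/245 → advance +1; mR−mL=48/245 → turn +1·90°
n=2: pose=(1,0,N); sL=40/41, sR=8/25; mL=664/1025, mR=8/25; mL+mR=992/1025 → advance +1; mR−mL=-336/1025 → turn -1·90°
n=3: pose=(1,1,E); sL=5/16, sR=10/17; mL=245/544, mR=10/17; mL+mR=565/544 → advance +1; mR−mL=75/544 → turn +1·90°
n=4: pose=(2,1,N); sL=40/61, sR=40/157; mL=4360/9577, mR=40/157; mL+mR=6800/9577 → advance +1; mR−mL=-1920/9577 → turn -1·90°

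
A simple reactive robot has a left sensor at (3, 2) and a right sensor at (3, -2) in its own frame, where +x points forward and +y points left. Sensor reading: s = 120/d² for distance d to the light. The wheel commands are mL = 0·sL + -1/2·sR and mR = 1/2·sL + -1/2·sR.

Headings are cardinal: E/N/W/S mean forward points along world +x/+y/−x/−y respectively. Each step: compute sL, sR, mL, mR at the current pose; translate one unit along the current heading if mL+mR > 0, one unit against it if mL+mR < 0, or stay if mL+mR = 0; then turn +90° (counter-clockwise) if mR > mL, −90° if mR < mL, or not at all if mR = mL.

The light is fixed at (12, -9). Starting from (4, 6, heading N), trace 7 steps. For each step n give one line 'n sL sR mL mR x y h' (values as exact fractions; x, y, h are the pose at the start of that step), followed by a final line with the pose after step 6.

n=0: pose=(4,6,N); sL=15/53, sR=1/3; mL=-1/6, mR=-4/159; mL+mR=-61/318 → advance -1; mR−mL=15/106 → turn +1·90°
n=1: pose=(4,5,W); sL=24/53, sR=120/377; mL=-60/377, mR=1344/19981; mL+mR=-1836/19981 → advance -1; mR−mL=12/53 → turn +1·90°
n=2: pose=(5,5,S); sL=60/73, sR=60/101; mL=-30/101, mR=840/7373; mL+mR=-1350/7373 → advance -1; mR−mL=30/73 → turn +1·90°
n=3: pose=(5,6,E); sL=24/61, sR=24/37; mL=-12/37, mR=-288/2257; mL+mR=-1020/2257 → advance -1; mR−mL=12/61 → turn +1·90°
n=4: pose=(4,6,N); sL=15/53, sR=1/3; mL=-1/6, mR=-4/159; mL+mR=-61/318 → advance -1; mR−mL=15/106 → turn +1·90°
n=5: pose=(4,5,W); sL=24/53, sR=120/377; mL=-60/377, mR=1344/19981; mL+mR=-1836/19981 → advance -1; mR−mL=12/53 → turn +1·90°
n=6: pose=(5,5,S); sL=60/73, sR=60/101; mL=-30/101, mR=840/7373; mL+mR=-1350/7373 → advance -1; mR−mL=30/73 → turn +1·90°

0 15/53 1/3 -1/6 -4/159 4 6 N
1 24/53 120/377 -60/377 1344/19981 4 5 W
2 60/73 60/101 -30/101 840/7373 5 5 S
3 24/61 24/37 -12/37 -288/2257 5 6 E
4 15/53 1/3 -1/6 -4/159 4 6 N
5 24/53 120/377 -60/377 1344/19981 4 5 W
6 60/73 60/101 -30/101 840/7373 5 5 S
final 5 6 E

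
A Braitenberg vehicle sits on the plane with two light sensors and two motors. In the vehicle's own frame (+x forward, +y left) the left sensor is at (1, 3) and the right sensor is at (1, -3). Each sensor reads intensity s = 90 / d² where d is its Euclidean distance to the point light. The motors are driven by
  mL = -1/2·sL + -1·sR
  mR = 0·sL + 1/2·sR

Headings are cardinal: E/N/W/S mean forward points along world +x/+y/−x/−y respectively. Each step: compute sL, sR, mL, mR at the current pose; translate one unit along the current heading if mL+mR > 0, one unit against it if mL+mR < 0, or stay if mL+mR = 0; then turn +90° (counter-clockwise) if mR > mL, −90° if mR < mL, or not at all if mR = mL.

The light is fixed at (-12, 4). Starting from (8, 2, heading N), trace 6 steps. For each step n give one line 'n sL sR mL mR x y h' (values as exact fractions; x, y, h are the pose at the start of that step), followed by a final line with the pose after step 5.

n=0: pose=(8,2,N); sL=9/29, sR=9/53; mL=-999/3074, mR=9/106; mL+mR=-369/1537 → advance -1; mR−mL=630/1537 → turn +1·90°
n=1: pose=(8,1,W); sL=90/397, sR=90/361; mL=-51975/143317, mR=45/361; mL+mR=-34110/143317 → advance -1; mR−mL=69840/143317 → turn +1·90°
n=2: pose=(9,1,S); sL=45/296, sR=9/34; mL=-3429/10064, mR=9/68; mL+mR=-2097/10064 → advance -1; mR−mL=4761/10064 → turn +1·90°
n=3: pose=(9,2,E); sL=18/97, sR=90/509; mL=-13311/49373, mR=45/509; mL+mR=-8946/49373 → advance -1; mR−mL=17676/49373 → turn +1·90°
n=4: pose=(8,2,N); sL=9/29, sR=9/53; mL=-999/3074, mR=9/106; mL+mR=-369/1537 → advance -1; mR−mL=630/1537 → turn +1·90°
n=5: pose=(8,1,W); sL=90/397, sR=90/361; mL=-51975/143317, mR=45/361; mL+mR=-34110/143317 → advance -1; mR−mL=69840/143317 → turn +1·90°

0 9/29 9/53 -999/3074 9/106 8 2 N
1 90/397 90/361 -51975/143317 45/361 8 1 W
2 45/296 9/34 -3429/10064 9/68 9 1 S
3 18/97 90/509 -13311/49373 45/509 9 2 E
4 9/29 9/53 -999/3074 9/106 8 2 N
5 90/397 90/361 -51975/143317 45/361 8 1 W
final 9 1 S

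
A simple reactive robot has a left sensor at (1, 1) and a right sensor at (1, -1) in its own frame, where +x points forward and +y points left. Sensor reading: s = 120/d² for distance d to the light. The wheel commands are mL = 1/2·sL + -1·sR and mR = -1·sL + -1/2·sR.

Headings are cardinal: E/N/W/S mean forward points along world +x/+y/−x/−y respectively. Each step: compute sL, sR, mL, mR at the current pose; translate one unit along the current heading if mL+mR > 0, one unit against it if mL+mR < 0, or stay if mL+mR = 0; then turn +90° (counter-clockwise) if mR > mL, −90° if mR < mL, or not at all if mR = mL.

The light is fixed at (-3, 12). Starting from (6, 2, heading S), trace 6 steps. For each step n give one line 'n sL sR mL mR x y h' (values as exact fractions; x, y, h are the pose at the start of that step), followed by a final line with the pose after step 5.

n=0: pose=(6,2,S); sL=120/221, sR=24/37; mL=-3084/8177, mR=-7092/8177; mL+mR=-10176/8177 → advance -1; mR−mL=-4008/8177 → turn -1·90°
n=1: pose=(6,3,W); sL=30/41, sR=15/16; mL=-375/656, mR=-1575/1312; mL+mR=-2325/1312 → advance -1; mR−mL=-825/1312 → turn -1·90°
n=2: pose=(7,3,N); sL=24/29, sR=24/37; mL=-252/1073, mR=-1236/1073; mL+mR=-1488/1073 → advance -1; mR−mL=-984/1073 → turn -1·90°
n=3: pose=(7,2,E); sL=60/101, sR=60/121; mL=-2430/12221, mR=-10290/12221; mL+mR=-12720/12221 → advance -1; mR−mL=-7860/12221 → turn -1·90°
n=4: pose=(6,2,S); sL=120/221, sR=24/37; mL=-3084/8177, mR=-7092/8177; mL+mR=-10176/8177 → advance -1; mR−mL=-4008/8177 → turn -1·90°
n=5: pose=(6,3,W); sL=30/41, sR=15/16; mL=-375/656, mR=-1575/1312; mL+mR=-2325/1312 → advance -1; mR−mL=-825/1312 → turn -1·90°

0 120/221 24/37 -3084/8177 -7092/8177 6 2 S
1 30/41 15/16 -375/656 -1575/1312 6 3 W
2 24/29 24/37 -252/1073 -1236/1073 7 3 N
3 60/101 60/121 -2430/12221 -10290/12221 7 2 E
4 120/221 24/37 -3084/8177 -7092/8177 6 2 S
5 30/41 15/16 -375/656 -1575/1312 6 3 W
final 7 3 N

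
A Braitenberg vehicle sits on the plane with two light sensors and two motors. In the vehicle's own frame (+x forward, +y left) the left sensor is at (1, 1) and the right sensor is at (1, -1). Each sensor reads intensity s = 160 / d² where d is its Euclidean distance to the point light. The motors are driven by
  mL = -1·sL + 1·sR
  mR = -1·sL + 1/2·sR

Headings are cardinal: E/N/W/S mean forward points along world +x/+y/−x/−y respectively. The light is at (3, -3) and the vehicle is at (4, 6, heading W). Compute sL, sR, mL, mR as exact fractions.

left sensor world pos  = (3, 5); dL² = 64
right sensor world pos = (3, 7); dR² = 100
sL = 160/64 = 5/2
sR = 160/100 = 8/5
mL = -1·sL + 1·sR = -9/10
mR = -1·sL + 1/2·sR = -17/10

5/2 8/5 -9/10 -17/10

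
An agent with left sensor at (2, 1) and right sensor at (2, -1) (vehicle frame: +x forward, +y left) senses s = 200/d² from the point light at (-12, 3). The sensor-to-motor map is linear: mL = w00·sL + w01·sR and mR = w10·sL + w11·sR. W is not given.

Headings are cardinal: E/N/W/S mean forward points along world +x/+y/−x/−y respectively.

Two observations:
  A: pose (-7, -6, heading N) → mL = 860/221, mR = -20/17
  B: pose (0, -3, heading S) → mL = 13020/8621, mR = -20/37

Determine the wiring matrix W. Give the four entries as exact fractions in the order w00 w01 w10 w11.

1/2 1 0 -1/2

obs A: pose=(-7,-6,N) → sL=40/13, sR=40/17, mL=860/221, mR=-20/17
obs B: pose=(0,-3,S) → sL=200/233, sR=40/37, mL=13020/8621, mR=-20/37
sensor matrix S = [[40/13, 40/17], [200/233, 40/37]]; det S = 2489600/1905241
solve [mL_A; mL_B] = S·[w00; w01] and [mR_A; mR_B] = S·[w10; w11]:
  w00 = 1/2, w01 = 1, w10 = 0, w11 = -1/2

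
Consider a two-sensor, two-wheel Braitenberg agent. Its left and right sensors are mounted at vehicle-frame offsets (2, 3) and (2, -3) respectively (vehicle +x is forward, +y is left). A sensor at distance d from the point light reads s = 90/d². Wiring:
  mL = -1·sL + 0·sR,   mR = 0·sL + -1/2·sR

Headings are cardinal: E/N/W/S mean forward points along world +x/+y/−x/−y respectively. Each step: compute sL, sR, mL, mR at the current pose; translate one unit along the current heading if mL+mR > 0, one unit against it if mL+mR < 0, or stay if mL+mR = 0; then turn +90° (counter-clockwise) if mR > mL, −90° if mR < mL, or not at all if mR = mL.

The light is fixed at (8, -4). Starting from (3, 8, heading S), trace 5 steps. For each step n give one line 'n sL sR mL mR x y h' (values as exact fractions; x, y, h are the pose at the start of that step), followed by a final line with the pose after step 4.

n=0: pose=(3,8,S); sL=45/52, sR=45/82; mL=-45/52, mR=-45/164; mL+mR=-1215/1066 → advance -1; mR−mL=315/533 → turn +1·90°
n=1: pose=(3,9,E); sL=18/53, sR=90/109; mL=-18/53, mR=-45/109; mL+mR=-4347/5777 → advance -1; mR−mL=-423/5777 → turn -1·90°
n=2: pose=(2,9,S); sL=9/13, sR=45/101; mL=-9/13, mR=-45/202; mL+mR=-2403/2626 → advance -1; mR−mL=1233/2626 → turn +1·90°
n=3: pose=(2,10,E); sL=18/61, sR=90/137; mL=-18/61, mR=-45/137; mL+mR=-5211/8357 → advance -1; mR−mL=-279/8357 → turn -1·90°
n=4: pose=(1,10,S); sL=9/16, sR=45/122; mL=-9/16, mR=-45/244; mL+mR=-729/976 → advance -1; mR−mL=369/976 → turn +1·90°

0 45/52 45/82 -45/52 -45/164 3 8 S
1 18/53 90/109 -18/53 -45/109 3 9 E
2 9/13 45/101 -9/13 -45/202 2 9 S
3 18/61 90/137 -18/61 -45/137 2 10 E
4 9/16 45/122 -9/16 -45/244 1 10 S
final 1 11 E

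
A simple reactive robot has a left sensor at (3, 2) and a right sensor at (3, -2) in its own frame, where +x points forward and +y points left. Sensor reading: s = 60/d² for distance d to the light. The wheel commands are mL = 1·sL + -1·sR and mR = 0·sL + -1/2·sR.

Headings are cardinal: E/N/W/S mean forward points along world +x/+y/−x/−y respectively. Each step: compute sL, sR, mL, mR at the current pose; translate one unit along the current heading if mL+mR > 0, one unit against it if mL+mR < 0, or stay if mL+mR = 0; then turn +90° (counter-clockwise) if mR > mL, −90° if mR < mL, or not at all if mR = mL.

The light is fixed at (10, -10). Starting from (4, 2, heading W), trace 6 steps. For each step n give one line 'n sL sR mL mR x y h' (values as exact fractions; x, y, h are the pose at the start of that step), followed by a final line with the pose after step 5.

n=0: pose=(4,2,W); sL=60/181, sR=60/277; mL=5760/50137, mR=-30/277; mL+mR=330/50137 → advance +1; mR−mL=-11190/50137 → turn -1·90°
n=1: pose=(3,2,N); sL=10/51, sR=6/25; mL=-56/1275, mR=-3/25; mL+mR=-209/1275 → advance -1; mR−mL=-97/1275 → turn -1·90°
n=2: pose=(3,1,E); sL=12/37, sR=60/97; mL=-1056/3589, mR=-30/97; mL+mR=-2166/3589 → advance -1; mR−mL=-54/3589 → turn -1·90°
n=3: pose=(2,1,S); sL=3/5, sR=15/41; mL=48/205, mR=-15/82; mL+mR=21/410 → advance +1; mR−mL=-171/410 → turn -1·90°
n=4: pose=(2,0,W); sL=12/37, sR=12/53; mL=192/1961, mR=-6/53; mL+mR=-30/1961 → advance -1; mR−mL=-414/1961 → turn -1·90°
n=5: pose=(3,0,N); sL=6/25, sR=30/97; mL=-168/2425, mR=-15/97; mL+mR=-543/2425 → advance -1; mR−mL=-207/2425 → turn -1·90°

0 60/181 60/277 5760/50137 -30/277 4 2 W
1 10/51 6/25 -56/1275 -3/25 3 2 N
2 12/37 60/97 -1056/3589 -30/97 3 1 E
3 3/5 15/41 48/205 -15/82 2 1 S
4 12/37 12/53 192/1961 -6/53 2 0 W
5 6/25 30/97 -168/2425 -15/97 3 0 N
final 3 -1 E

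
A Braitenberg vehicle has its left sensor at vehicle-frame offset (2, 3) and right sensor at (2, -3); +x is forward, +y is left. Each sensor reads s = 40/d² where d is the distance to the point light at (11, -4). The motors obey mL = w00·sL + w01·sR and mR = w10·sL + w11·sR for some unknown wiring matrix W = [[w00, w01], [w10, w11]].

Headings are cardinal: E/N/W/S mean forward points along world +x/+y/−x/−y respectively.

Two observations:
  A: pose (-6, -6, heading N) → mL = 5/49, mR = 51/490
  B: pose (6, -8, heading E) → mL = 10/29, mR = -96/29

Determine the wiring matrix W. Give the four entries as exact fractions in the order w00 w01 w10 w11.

0 1/2 -1 1

obs A: pose=(-6,-6,N) → sL=1/10, sR=10/49, mL=5/49, mR=51/490
obs B: pose=(6,-8,E) → sL=4, sR=20/29, mL=10/29, mR=-96/29
sensor matrix S = [[1/10, 10/49], [4, 20/29]]; det S = -1062/1421
solve [mL_A; mL_B] = S·[w00; w01] and [mR_A; mR_B] = S·[w10; w11]:
  w00 = 0, w01 = 1/2, w10 = -1, w11 = 1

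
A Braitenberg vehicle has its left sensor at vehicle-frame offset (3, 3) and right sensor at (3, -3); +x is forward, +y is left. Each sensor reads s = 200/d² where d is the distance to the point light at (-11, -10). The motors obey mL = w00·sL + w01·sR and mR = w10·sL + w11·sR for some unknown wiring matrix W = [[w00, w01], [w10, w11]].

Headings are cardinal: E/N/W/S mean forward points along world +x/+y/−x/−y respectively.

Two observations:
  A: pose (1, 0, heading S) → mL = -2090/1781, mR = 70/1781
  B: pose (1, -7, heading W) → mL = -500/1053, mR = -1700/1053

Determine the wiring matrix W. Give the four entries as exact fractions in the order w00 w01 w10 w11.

1/2 -1 -1 1/2

obs A: pose=(1,0,S) → sL=100/137, sR=20/13, mL=-2090/1781, mR=70/1781
obs B: pose=(1,-7,W) → sL=200/81, sR=200/117, mL=-500/1053, mR=-1700/1053
sensor matrix S = [[100/137, 20/13], [200/81, 200/117]]; det S = -368000/144261
solve [mL_A; mL_B] = S·[w00; w01] and [mR_A; mR_B] = S·[w10; w11]:
  w00 = 1/2, w01 = -1, w10 = -1, w11 = 1/2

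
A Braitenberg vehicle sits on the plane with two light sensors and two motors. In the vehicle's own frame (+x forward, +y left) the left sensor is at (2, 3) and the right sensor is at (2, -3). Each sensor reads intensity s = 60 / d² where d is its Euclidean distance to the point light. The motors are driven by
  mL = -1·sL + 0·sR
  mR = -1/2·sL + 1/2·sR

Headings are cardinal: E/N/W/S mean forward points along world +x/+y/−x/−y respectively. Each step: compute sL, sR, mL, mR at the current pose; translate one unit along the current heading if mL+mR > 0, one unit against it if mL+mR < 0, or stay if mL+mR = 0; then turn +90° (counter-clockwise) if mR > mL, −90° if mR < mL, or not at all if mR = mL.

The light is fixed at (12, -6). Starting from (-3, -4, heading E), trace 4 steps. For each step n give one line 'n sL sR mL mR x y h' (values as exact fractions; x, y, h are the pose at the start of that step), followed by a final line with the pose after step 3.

n=0: pose=(-3,-4,E); sL=30/97, sR=6/17; mL=-30/97, mR=36/1649; mL+mR=-474/1649 → advance -1; mR−mL=546/1649 → turn +1·90°
n=1: pose=(-4,-4,N); sL=60/377, sR=12/37; mL=-60/377, mR=1152/13949; mL+mR=-1068/13949 → advance -1; mR−mL=3372/13949 → turn +1·90°
n=2: pose=(-4,-5,W); sL=15/82, sR=3/17; mL=-15/82, mR=-9/2788; mL+mR=-519/2788 → advance -1; mR−mL=501/2788 → turn +1·90°
n=3: pose=(-3,-5,S); sL=12/29, sR=12/65; mL=-12/29, mR=-216/1885; mL+mR=-996/1885 → advance -1; mR−mL=564/1885 → turn +1·90°

0 30/97 6/17 -30/97 36/1649 -3 -4 E
1 60/377 12/37 -60/377 1152/13949 -4 -4 N
2 15/82 3/17 -15/82 -9/2788 -4 -5 W
3 12/29 12/65 -12/29 -216/1885 -3 -5 S
final -3 -4 E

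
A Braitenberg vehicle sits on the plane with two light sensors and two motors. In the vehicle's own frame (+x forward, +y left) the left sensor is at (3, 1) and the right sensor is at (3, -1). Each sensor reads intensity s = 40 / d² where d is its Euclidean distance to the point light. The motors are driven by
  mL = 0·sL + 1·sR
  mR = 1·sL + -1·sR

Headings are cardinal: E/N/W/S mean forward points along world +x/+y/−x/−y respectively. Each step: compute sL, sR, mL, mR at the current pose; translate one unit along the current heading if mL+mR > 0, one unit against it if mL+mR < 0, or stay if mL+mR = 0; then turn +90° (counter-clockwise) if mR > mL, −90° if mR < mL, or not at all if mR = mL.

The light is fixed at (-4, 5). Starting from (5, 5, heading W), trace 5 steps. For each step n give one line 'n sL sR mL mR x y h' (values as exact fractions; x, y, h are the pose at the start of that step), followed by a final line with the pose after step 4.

n=0: pose=(5,5,W); sL=40/37, sR=40/37; mL=40/37, mR=0; mL+mR=40/37 → advance +1; mR−mL=-40/37 → turn -1·90°
n=1: pose=(4,5,N); sL=20/29, sR=4/9; mL=4/9, mR=64/261; mL+mR=20/29 → advance +1; mR−mL=-52/261 → turn -1·90°
n=2: pose=(4,6,E); sL=8/25, sR=40/121; mL=40/121, mR=-32/3025; mL+mR=8/25 → advance +1; mR−mL=-1032/3025 → turn -1·90°
n=3: pose=(5,6,S); sL=5/13, sR=10/17; mL=10/17, mR=-45/221; mL+mR=5/13 → advance +1; mR−mL=-175/221 → turn -1·90°
n=4: pose=(5,5,W); sL=40/37, sR=40/37; mL=40/37, mR=0; mL+mR=40/37 → advance +1; mR−mL=-40/37 → turn -1·90°

0 40/37 40/37 40/37 0 5 5 W
1 20/29 4/9 4/9 64/261 4 5 N
2 8/25 40/121 40/121 -32/3025 4 6 E
3 5/13 10/17 10/17 -45/221 5 6 S
4 40/37 40/37 40/37 0 5 5 W
final 4 5 N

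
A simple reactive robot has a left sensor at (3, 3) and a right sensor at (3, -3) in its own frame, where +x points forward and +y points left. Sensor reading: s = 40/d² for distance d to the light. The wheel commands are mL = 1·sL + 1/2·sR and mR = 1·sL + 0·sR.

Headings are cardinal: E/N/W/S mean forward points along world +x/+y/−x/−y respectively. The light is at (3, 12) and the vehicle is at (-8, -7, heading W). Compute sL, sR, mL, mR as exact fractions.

1/17 10/113 198/1921 1/17

left sensor world pos  = (-11, -10); dL² = 680
right sensor world pos = (-11, -4); dR² = 452
sL = 40/680 = 1/17
sR = 40/452 = 10/113
mL = 1·sL + 1/2·sR = 198/1921
mR = 1·sL + 0·sR = 1/17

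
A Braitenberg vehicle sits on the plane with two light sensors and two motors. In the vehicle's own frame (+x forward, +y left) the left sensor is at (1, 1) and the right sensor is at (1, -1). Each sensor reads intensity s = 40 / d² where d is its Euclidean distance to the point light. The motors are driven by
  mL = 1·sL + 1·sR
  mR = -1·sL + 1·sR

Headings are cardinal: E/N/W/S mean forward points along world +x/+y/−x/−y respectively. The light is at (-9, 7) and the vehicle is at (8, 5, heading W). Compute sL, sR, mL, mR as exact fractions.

left sensor world pos  = (7, 4); dL² = 265
right sensor world pos = (7, 6); dR² = 257
sL = 40/265 = 8/53
sR = 40/257 = 40/257
mL = 1·sL + 1·sR = 4176/13621
mR = -1·sL + 1·sR = 64/13621

8/53 40/257 4176/13621 64/13621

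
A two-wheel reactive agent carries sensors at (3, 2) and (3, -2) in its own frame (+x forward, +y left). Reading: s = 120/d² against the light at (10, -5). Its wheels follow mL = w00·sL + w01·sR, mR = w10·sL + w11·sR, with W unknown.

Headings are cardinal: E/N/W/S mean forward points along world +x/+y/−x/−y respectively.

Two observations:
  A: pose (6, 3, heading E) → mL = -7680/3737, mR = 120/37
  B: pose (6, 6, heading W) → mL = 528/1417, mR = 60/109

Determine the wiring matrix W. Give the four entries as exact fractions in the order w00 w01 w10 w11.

1 -1 0 1

obs A: pose=(6,3,E) → sL=120/101, sR=120/37, mL=-7680/3737, mR=120/37
obs B: pose=(6,6,W) → sL=12/13, sR=60/109, mL=528/1417, mR=60/109
sensor matrix S = [[120/101, 120/37], [12/13, 60/109]]; det S = -12389760/5295329
solve [mL_A; mL_B] = S·[w00; w01] and [mR_A; mR_B] = S·[w10; w11]:
  w00 = 1, w01 = -1, w10 = 0, w11 = 1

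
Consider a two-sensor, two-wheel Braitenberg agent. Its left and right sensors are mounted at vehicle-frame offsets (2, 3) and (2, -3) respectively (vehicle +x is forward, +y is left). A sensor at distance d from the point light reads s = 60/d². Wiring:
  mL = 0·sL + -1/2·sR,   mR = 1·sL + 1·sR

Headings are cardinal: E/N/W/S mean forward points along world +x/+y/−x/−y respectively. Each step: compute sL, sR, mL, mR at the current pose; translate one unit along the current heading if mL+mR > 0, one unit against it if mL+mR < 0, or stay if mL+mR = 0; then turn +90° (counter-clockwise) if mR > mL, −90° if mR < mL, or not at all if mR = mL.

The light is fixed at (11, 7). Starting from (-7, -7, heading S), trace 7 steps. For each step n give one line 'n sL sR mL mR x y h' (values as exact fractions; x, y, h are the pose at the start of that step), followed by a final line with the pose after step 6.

n=0: pose=(-7,-7,S); sL=60/481, sR=60/697; mL=-30/697, mR=70680/335257; mL+mR=56250/335257 → advance +1; mR−mL=85110/335257 → turn +1·90°
n=1: pose=(-7,-8,E); sL=3/20, sR=3/29; mL=-3/58, mR=147/580; mL+mR=117/580 → advance +1; mR−mL=177/580 → turn +1·90°
n=2: pose=(-6,-8,N); sL=60/569, sR=12/73; mL=-6/73, mR=11208/41537; mL+mR=7794/41537 → advance +1; mR−mL=14622/41537 → turn +1·90°
n=3: pose=(-6,-7,W); sL=6/65, sR=30/241; mL=-15/241, mR=3396/15665; mL+mR=2421/15665 → advance +1; mR−mL=4371/15665 → turn +1·90°
n=4: pose=(-7,-7,S); sL=60/481, sR=60/697; mL=-30/697, mR=70680/335257; mL+mR=56250/335257 → advance +1; mR−mL=85110/335257 → turn +1·90°
n=5: pose=(-7,-8,E); sL=3/20, sR=3/29; mL=-3/58, mR=147/580; mL+mR=117/580 → advance +1; mR−mL=177/580 → turn +1·90°
n=6: pose=(-6,-8,N); sL=60/569, sR=12/73; mL=-6/73, mR=11208/41537; mL+mR=7794/41537 → advance +1; mR−mL=14622/41537 → turn +1·90°

0 60/481 60/697 -30/697 70680/335257 -7 -7 S
1 3/20 3/29 -3/58 147/580 -7 -8 E
2 60/569 12/73 -6/73 11208/41537 -6 -8 N
3 6/65 30/241 -15/241 3396/15665 -6 -7 W
4 60/481 60/697 -30/697 70680/335257 -7 -7 S
5 3/20 3/29 -3/58 147/580 -7 -8 E
6 60/569 12/73 -6/73 11208/41537 -6 -8 N
final -6 -7 W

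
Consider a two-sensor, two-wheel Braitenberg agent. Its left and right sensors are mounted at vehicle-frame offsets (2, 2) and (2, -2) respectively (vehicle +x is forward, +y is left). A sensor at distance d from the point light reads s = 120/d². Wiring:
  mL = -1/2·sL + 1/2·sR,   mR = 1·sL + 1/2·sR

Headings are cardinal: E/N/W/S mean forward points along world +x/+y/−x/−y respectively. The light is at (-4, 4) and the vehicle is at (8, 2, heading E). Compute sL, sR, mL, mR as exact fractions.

left sensor world pos  = (10, 4); dL² = 196
right sensor world pos = (10, 0); dR² = 212
sL = 120/196 = 30/49
sR = 120/212 = 30/53
mL = -1/2·sL + 1/2·sR = -60/2597
mR = 1·sL + 1/2·sR = 2325/2597

30/49 30/53 -60/2597 2325/2597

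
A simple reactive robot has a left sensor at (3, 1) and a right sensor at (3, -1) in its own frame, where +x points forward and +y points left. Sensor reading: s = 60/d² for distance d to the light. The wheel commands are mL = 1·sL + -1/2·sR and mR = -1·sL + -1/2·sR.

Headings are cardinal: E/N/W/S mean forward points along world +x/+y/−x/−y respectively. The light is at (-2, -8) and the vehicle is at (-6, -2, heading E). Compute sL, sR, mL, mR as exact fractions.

6/5 30/13 3/65 -153/65

left sensor world pos  = (-3, -1); dL² = 50
right sensor world pos = (-3, -3); dR² = 26
sL = 60/50 = 6/5
sR = 60/26 = 30/13
mL = 1·sL + -1/2·sR = 3/65
mR = -1·sL + -1/2·sR = -153/65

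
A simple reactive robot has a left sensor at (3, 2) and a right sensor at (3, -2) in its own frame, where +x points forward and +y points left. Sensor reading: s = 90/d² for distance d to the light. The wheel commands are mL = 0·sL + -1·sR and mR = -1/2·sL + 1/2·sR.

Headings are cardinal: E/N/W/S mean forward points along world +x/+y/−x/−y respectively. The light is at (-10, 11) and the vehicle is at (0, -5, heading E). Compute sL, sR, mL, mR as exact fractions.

left sensor world pos  = (3, -3); dL² = 365
right sensor world pos = (3, -7); dR² = 493
sL = 90/365 = 18/73
sR = 90/493 = 90/493
mL = 0·sL + -1·sR = -90/493
mR = -1/2·sL + 1/2·sR = -1152/35989

18/73 90/493 -90/493 -1152/35989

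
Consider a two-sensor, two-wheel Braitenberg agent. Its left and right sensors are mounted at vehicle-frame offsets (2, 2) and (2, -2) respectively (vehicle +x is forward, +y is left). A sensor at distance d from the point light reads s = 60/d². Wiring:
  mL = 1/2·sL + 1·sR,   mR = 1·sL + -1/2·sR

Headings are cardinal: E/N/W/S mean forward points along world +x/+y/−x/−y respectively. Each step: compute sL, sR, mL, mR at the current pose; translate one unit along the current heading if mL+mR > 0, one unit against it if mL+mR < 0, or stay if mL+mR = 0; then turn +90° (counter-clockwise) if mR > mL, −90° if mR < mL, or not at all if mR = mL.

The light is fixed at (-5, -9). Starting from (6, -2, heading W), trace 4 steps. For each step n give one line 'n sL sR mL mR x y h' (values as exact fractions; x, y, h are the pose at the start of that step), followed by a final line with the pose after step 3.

0 30/53 10/27 935/1431 545/1431 6 -2 W
1 12/29 4/15 206/435 122/435 5 -2 N
2 15/61 1/3 167/366 29/366 5 -1 E
3 12/41 20/39 1054/1599 58/1599 6 -1 S
final 6 -2 W

n=0: pose=(6,-2,W); sL=30/53, sR=10/27; mL=935/1431, mR=545/1431; mL+mR=1480/1431 → advance +1; mR−mL=-130/477 → turn -1·90°
n=1: pose=(5,-2,N); sL=12/29, sR=4/15; mL=206/435, mR=122/435; mL+mR=328/435 → advance +1; mR−mL=-28/145 → turn -1·90°
n=2: pose=(5,-1,E); sL=15/61, sR=1/3; mL=167/366, mR=29/366; mL+mR=98/183 → advance +1; mR−mL=-23/61 → turn -1·90°
n=3: pose=(6,-1,S); sL=12/41, sR=20/39; mL=1054/1599, mR=58/1599; mL+mR=1112/1599 → advance +1; mR−mL=-332/533 → turn -1·90°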